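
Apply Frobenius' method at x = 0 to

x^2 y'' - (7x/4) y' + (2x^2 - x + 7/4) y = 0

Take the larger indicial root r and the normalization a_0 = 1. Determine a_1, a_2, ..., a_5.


Write in Frobenius form y'' + (p(x)/x) y' + (q(x)/x^2) y = 0:
  p(x) = -7/4,  q(x) = 2x^2 - x + 7/4.
Indicial equation: r(r-1) + (-7/4) r + (7/4) = 0 -> roots r_1 = 7/4, r_2 = 1.
Take r = r_1 = 7/4. Let y(x) = x^r sum_{n>=0} a_n x^n with a_0 = 1.
Substitute y = x^r sum a_n x^n and match x^{r+n}. The recurrence is
  D(n) a_n - 1 a_{n-1} + 2 a_{n-2} = 0,  where D(n) = (r+n)(r+n-1) + (-7/4)(r+n) + (7/4).
  a_n = [1 a_{n-1} - 2 a_{n-2}] / D(n).
Since the indicial polynomial factors as (r - r_1)(r - r_2), D(n) = (r_1 + n - r_1)(r_1 + n - r_2) = n(n + 3/4).
Evaluating step by step (a_0 = 1):
  n = 1: D(1) = 1(1 + 3/4) = 7/4; numerator = 1(1) = 1; a_1 = (1)/(7/4) = 4/7
  n = 2: D(2) = 2(2 + 3/4) = 11/2; numerator = 1(4/7) - 2(1) = -10/7; a_2 = (-10/7)/(11/2) = -20/77
  n = 3: D(3) = 3(3 + 3/4) = 45/4; numerator = 1(-20/77) - 2(4/7) = -108/77; a_3 = (-108/77)/(45/4) = -48/385
  n = 4: D(4) = 4(4 + 3/4) = 19; numerator = 1(-48/385) - 2(-20/77) = 152/385; a_4 = (152/385)/(19) = 8/385
  n = 5: D(5) = 5(5 + 3/4) = 115/4; numerator = 1(8/385) - 2(-48/385) = 104/385; a_5 = (104/385)/(115/4) = 416/44275

r = 7/4; a_0 = 1; a_1 = 4/7; a_2 = -20/77; a_3 = -48/385; a_4 = 8/385; a_5 = 416/44275


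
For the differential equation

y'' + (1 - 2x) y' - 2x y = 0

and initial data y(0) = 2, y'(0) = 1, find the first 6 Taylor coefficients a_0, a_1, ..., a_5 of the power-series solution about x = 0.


Ansatz: y(x) = sum_{n>=0} a_n x^n, so y'(x) = sum_{n>=1} n a_n x^(n-1) and y''(x) = sum_{n>=2} n(n-1) a_n x^(n-2).
Substitute into P(x) y'' + Q(x) y' + R(x) y = 0 with P(x) = 1, Q(x) = 1 - 2x, R(x) = -2x, and match powers of x.
Initial conditions: a_0 = 2, a_1 = 1.
Setting the coefficient of each power of x to zero and solving order by order (substituting the coefficients already found):
  x^0: 2 a_2 + a_1 = 0  ->  2 a_2 = -a_1 = -1  ->  a_2 = -1/2
  x^1: 6 a_3 + 2 a_2 - 2 a_1 - 2 a_0 = 0  ->  6 a_3 = -2 a_2 + 2 a_1 + 2 a_0 = 7  ->  a_3 = 7/6
  x^2: 12 a_4 + 3 a_3 - 4 a_2 - 2 a_1 = 0  ->  12 a_4 = -3 a_3 + 4 a_2 + 2 a_1 = -7/2  ->  a_4 = -7/24
  x^3: 20 a_5 + 4 a_4 - 6 a_3 - 2 a_2 = 0  ->  20 a_5 = -4 a_4 + 6 a_3 + 2 a_2 = 43/6  ->  a_5 = 43/120
Truncated series: y(x) = 2 + x - (1/2) x^2 + (7/6) x^3 - (7/24) x^4 + (43/120) x^5 + O(x^6).

a_0 = 2; a_1 = 1; a_2 = -1/2; a_3 = 7/6; a_4 = -7/24; a_5 = 43/120


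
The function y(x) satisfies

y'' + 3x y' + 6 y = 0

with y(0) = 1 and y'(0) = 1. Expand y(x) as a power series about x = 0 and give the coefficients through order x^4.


Ansatz: y(x) = sum_{n>=0} a_n x^n, so y'(x) = sum_{n>=1} n a_n x^(n-1) and y''(x) = sum_{n>=2} n(n-1) a_n x^(n-2).
Substitute into P(x) y'' + Q(x) y' + R(x) y = 0 with P(x) = 1, Q(x) = 3x, R(x) = 6, and match powers of x.
Initial conditions: a_0 = 1, a_1 = 1.
Setting the coefficient of each power of x to zero and solving order by order (substituting the coefficients already found):
  x^0: 2 a_2 + 6 a_0 = 0  ->  2 a_2 = -6 a_0 = -6  ->  a_2 = -3
  x^1: 6 a_3 + 9 a_1 = 0  ->  6 a_3 = -9 a_1 = -9  ->  a_3 = -3/2
  x^2: 12 a_4 + 12 a_2 = 0  ->  12 a_4 = -12 a_2 = 36  ->  a_4 = 3
Truncated series: y(x) = 1 + x - 3 x^2 - (3/2) x^3 + 3 x^4 + O(x^5).

a_0 = 1; a_1 = 1; a_2 = -3; a_3 = -3/2; a_4 = 3


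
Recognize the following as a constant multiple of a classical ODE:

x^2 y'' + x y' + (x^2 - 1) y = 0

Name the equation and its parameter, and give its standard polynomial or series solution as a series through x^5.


The equation is already in a standard form:  x^2 y'' + x y' + (x^2 - 1) y = 0.
This matches the Bessel equation x^2 y'' + x y' + (x^2 - nu^2) y = 0 with nu^2 = 1, so nu = 1; the solution bounded at x = 0 is J_1(x).
Frobenius at x = 0: indicial roots ±nu; for r = nu the recurrence k(k + 2nu) c_k = -c_{k-2} gives the standard series J_nu(x) = sum_{k>=0} (-1)^k / (k! (k+nu)!) (x/2)^(2k+nu). Evaluate the first 3 terms:
  k = 0: (-1)^0 / (0! * 1! * 2^1) x^1 = 1/(1*1*2) x^1 = (1/2) x^1
  k = 1: (-1)^1 / (1! * 2! * 2^3) x^3 = -1/(1*2*8) x^3 = (-1/16) x^3
  k = 2: (-1)^2 / (2! * 3! * 2^5) x^5 = 1/(2*6*32) x^5 = (1/384) x^5
Hence J_1(x) = x^5/384 - x^3/16 + x/2 + ....

J_1(x); series = x^5/384 - x^3/16 + x/2


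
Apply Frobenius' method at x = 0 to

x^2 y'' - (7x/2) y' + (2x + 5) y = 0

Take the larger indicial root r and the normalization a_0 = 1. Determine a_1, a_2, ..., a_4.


Write in Frobenius form y'' + (p(x)/x) y' + (q(x)/x^2) y = 0:
  p(x) = -7/2,  q(x) = 2x + 5.
Indicial equation: r(r-1) + (-7/2) r + (5) = 0 -> roots r_1 = 5/2, r_2 = 2.
Take r = r_1 = 5/2. Let y(x) = x^r sum_{n>=0} a_n x^n with a_0 = 1.
Substitute y = x^r sum a_n x^n and match x^{r+n}. The recurrence is
  D(n) a_n + 2 a_{n-1} = 0,  where D(n) = (r+n)(r+n-1) + (-7/2)(r+n) + (5).
  a_n = -2 / D(n) * a_{n-1}.
Since the indicial polynomial factors as (r - r_1)(r - r_2), D(n) = (r_1 + n - r_1)(r_1 + n - r_2) = n(n + 1/2).
Evaluating step by step (a_0 = 1):
  n = 1: D(1) = 1(1 + 1/2) = 3/2; numerator = -2(1) = -2; a_1 = (-2)/(3/2) = -4/3
  n = 2: D(2) = 2(2 + 1/2) = 5; numerator = -2(-4/3) = 8/3; a_2 = (8/3)/(5) = 8/15
  n = 3: D(3) = 3(3 + 1/2) = 21/2; numerator = -2(8/15) = -16/15; a_3 = (-16/15)/(21/2) = -32/315
  n = 4: D(4) = 4(4 + 1/2) = 18; numerator = -2(-32/315) = 64/315; a_4 = (64/315)/(18) = 32/2835

r = 5/2; a_0 = 1; a_1 = -4/3; a_2 = 8/15; a_3 = -32/315; a_4 = 32/2835


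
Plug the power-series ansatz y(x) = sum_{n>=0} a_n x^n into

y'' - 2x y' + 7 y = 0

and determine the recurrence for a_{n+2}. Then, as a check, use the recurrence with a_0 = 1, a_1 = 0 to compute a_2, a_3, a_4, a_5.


Substitute y = sum_n a_n x^n.
y''(x) has coefficient (n+2)(n+1) a_{n+2} at x^n;
-2 x y'(x) has coefficient -2 n a_n at x^n (shift);
7 y(x) has coefficient 7 a_n at x^n.
Matching x^n: (n+2)(n+1) a_{n+2} + (-2n + 7) a_n = 0.
Thus a_{n+2} = (2n - 7) / ((n+1)(n+2)) * a_n.

Check with a_0 = 1, a_1 = 0 (apply the recurrence for n = 0, 1, 2, 3): a_0 = 1, a_1 = 0, a_2 = -7/2, a_3 = 0, a_4 = 7/8, a_5 = 0.

a_(n+2) = (2n - 7) / ((n+1)(n+2)) * a_n; check: a_0 = 1, a_1 = 0, a_2 = -7/2, a_3 = 0, a_4 = 7/8, a_5 = 0


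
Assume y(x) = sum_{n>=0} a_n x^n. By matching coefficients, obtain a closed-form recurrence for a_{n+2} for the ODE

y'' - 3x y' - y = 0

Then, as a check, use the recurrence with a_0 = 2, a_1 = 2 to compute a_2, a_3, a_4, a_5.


Substitute y = sum_n a_n x^n.
y''(x) has coefficient (n+2)(n+1) a_{n+2} at x^n;
-3 x y'(x) has coefficient -3 n a_n at x^n (shift);
-y(x) has coefficient -1 a_n at x^n.
Matching x^n: (n+2)(n+1) a_{n+2} + (-3n - 1) a_n = 0.
Thus a_{n+2} = (3n + 1) / ((n+1)(n+2)) * a_n.

Check with a_0 = 2, a_1 = 2 (apply the recurrence for n = 0, 1, 2, 3): a_0 = 2, a_1 = 2, a_2 = 1, a_3 = 4/3, a_4 = 7/12, a_5 = 2/3.

a_(n+2) = (3n + 1) / ((n+1)(n+2)) * a_n; check: a_0 = 2, a_1 = 2, a_2 = 1, a_3 = 4/3, a_4 = 7/12, a_5 = 2/3


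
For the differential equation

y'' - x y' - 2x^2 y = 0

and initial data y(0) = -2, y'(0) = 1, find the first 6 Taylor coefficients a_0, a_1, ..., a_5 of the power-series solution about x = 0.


Ansatz: y(x) = sum_{n>=0} a_n x^n, so y'(x) = sum_{n>=1} n a_n x^(n-1) and y''(x) = sum_{n>=2} n(n-1) a_n x^(n-2).
Substitute into P(x) y'' + Q(x) y' + R(x) y = 0 with P(x) = 1, Q(x) = -x, R(x) = -2x^2, and match powers of x.
Initial conditions: a_0 = -2, a_1 = 1.
Setting the coefficient of each power of x to zero and solving order by order (substituting the coefficients already found):
  x^0: 2 a_2 = 0  ->  a_2 = 0
  x^1: 6 a_3 - a_1 = 0  ->  6 a_3 = a_1 = 1  ->  a_3 = 1/6
  x^2: 12 a_4 - 2 a_2 - 2 a_0 = 0  ->  12 a_4 = 2 a_2 + 2 a_0 = -4  ->  a_4 = -1/3
  x^3: 20 a_5 - 3 a_3 - 2 a_1 = 0  ->  20 a_5 = 3 a_3 + 2 a_1 = 5/2  ->  a_5 = 1/8
Truncated series: y(x) = -2 + x + (1/6) x^3 - (1/3) x^4 + (1/8) x^5 + O(x^6).

a_0 = -2; a_1 = 1; a_2 = 0; a_3 = 1/6; a_4 = -1/3; a_5 = 1/8


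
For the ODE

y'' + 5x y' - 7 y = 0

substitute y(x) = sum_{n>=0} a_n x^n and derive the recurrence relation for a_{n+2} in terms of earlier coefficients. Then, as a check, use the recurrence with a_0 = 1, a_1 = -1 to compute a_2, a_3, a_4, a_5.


Substitute y = sum_n a_n x^n.
y''(x) has coefficient (n+2)(n+1) a_{n+2} at x^n;
5 x y'(x) has coefficient 5 n a_n at x^n (shift);
-7 y(x) has coefficient -7 a_n at x^n.
Matching x^n: (n+2)(n+1) a_{n+2} + (5n - 7) a_n = 0.
Thus a_{n+2} = (-5n + 7) / ((n+1)(n+2)) * a_n.

Check with a_0 = 1, a_1 = -1 (apply the recurrence for n = 0, 1, 2, 3): a_0 = 1, a_1 = -1, a_2 = 7/2, a_3 = -1/3, a_4 = -7/8, a_5 = 2/15.

a_(n+2) = (-5n + 7) / ((n+1)(n+2)) * a_n; check: a_0 = 1, a_1 = -1, a_2 = 7/2, a_3 = -1/3, a_4 = -7/8, a_5 = 2/15


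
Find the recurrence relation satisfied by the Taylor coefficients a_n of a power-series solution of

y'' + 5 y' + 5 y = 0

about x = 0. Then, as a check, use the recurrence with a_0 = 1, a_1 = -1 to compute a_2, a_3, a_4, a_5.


Substitute y = sum_n a_n x^n.
y''(x) has coefficient (n+2)(n+1) a_{n+2} at x^n;
5 y'(x) has coefficient 5 (n+1) a_{n+1} at x^n;
5 y(x) has coefficient 5 a_n at x^n.
Matching x^n: (n+2)(n+1) a_{n+2} + 5 (n+1) a_{n+1} + 5 a_n = 0.
Thus a_{n+2} = [-5 (n+1) a_{n+1} - 5 a_n] / ((n+1)(n+2)).

Check with a_0 = 1, a_1 = -1 (apply the recurrence for n = 0, 1, 2, 3): a_0 = 1, a_1 = -1, a_2 = 0, a_3 = 5/6, a_4 = -25/24, a_5 = 5/6.

a_(n+2) = [-5 (n+1) a_(n+1) - 5 a_n] / ((n+1)(n+2)); check: a_0 = 1, a_1 = -1, a_2 = 0, a_3 = 5/6, a_4 = -25/24, a_5 = 5/6


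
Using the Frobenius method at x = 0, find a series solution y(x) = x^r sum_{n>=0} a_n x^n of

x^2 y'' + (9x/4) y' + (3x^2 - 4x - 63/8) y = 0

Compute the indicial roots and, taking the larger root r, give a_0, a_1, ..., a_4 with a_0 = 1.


Write in Frobenius form y'' + (p(x)/x) y' + (q(x)/x^2) y = 0:
  p(x) = 9/4,  q(x) = 3x^2 - 4x - 63/8.
Indicial equation: r(r-1) + (9/4) r + (-63/8) = 0 -> roots r_1 = 9/4, r_2 = -7/2.
Take r = r_1 = 9/4. Let y(x) = x^r sum_{n>=0} a_n x^n with a_0 = 1.
Substitute y = x^r sum a_n x^n and match x^{r+n}. The recurrence is
  D(n) a_n - 4 a_{n-1} + 3 a_{n-2} = 0,  where D(n) = (r+n)(r+n-1) + (9/4)(r+n) + (-63/8).
  a_n = [4 a_{n-1} - 3 a_{n-2}] / D(n).
Since the indicial polynomial factors as (r - r_1)(r - r_2), D(n) = (r_1 + n - r_1)(r_1 + n - r_2) = n(n + 23/4).
Evaluating step by step (a_0 = 1):
  n = 1: D(1) = 1(1 + 23/4) = 27/4; numerator = 4(1) = 4; a_1 = (4)/(27/4) = 16/27
  n = 2: D(2) = 2(2 + 23/4) = 31/2; numerator = 4(16/27) - 3(1) = -17/27; a_2 = (-17/27)/(31/2) = -34/837
  n = 3: D(3) = 3(3 + 23/4) = 105/4; numerator = 4(-34/837) - 3(16/27) = -1624/837; a_3 = (-1624/837)/(105/4) = -928/12555
  n = 4: D(4) = 4(4 + 23/4) = 39; numerator = 4(-928/12555) - 3(-34/837) = -2182/12555; a_4 = (-2182/12555)/(39) = -2182/489645

r = 9/4; a_0 = 1; a_1 = 16/27; a_2 = -34/837; a_3 = -928/12555; a_4 = -2182/489645


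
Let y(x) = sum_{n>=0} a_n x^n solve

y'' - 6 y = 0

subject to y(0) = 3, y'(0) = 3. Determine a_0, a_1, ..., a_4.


Ansatz: y(x) = sum_{n>=0} a_n x^n, so y'(x) = sum_{n>=1} n a_n x^(n-1) and y''(x) = sum_{n>=2} n(n-1) a_n x^(n-2).
Substitute into P(x) y'' + Q(x) y' + R(x) y = 0 with P(x) = 1, Q(x) = 0, R(x) = -6, and match powers of x.
Initial conditions: a_0 = 3, a_1 = 3.
Setting the coefficient of each power of x to zero and solving order by order (substituting the coefficients already found):
  x^0: 2 a_2 - 6 a_0 = 0  ->  2 a_2 = 6 a_0 = 18  ->  a_2 = 9
  x^1: 6 a_3 - 6 a_1 = 0  ->  6 a_3 = 6 a_1 = 18  ->  a_3 = 3
  x^2: 12 a_4 - 6 a_2 = 0  ->  12 a_4 = 6 a_2 = 54  ->  a_4 = 9/2
Truncated series: y(x) = 3 + 3 x + 9 x^2 + 3 x^3 + (9/2) x^4 + O(x^5).

a_0 = 3; a_1 = 3; a_2 = 9; a_3 = 3; a_4 = 9/2


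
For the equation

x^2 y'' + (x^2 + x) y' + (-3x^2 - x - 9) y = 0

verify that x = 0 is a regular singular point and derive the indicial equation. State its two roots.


Divide by x^2 to reach normal form y'' + P_1(x) y' + P_2(x) y = 0 with P_1(x) = 1 + 1/x and P_2(x) = -3 - 1/x - 9/x^2.
x = 0 is a singular point because the y'-coefficient 1 + 1/x has a pole at x = 0 and the y-coefficient -3 - 1/x - 9/x^2 has a pole at x = 0.
It is a regular singular point because x P_1(x) = p(x) = x + 1 and x^2 P_2(x) = q(x) = -3x^2 - x - 9 are polynomials, hence analytic at x = 0.
p(0) = 1,  q(0) = -9.
Indicial equation: r(r-1) + p(0) r + q(0) = 0, i.e. r^2 + (p(0) - 1) r + q(0) = 0, i.e. r^2 - 9 = 0.
Discriminant: (0)^2 - 4(-9) = 36, so r = (0 ± 6)/2.
Solving: r_1 = 3, r_2 = -3.

indicial: r^2 - 9 = 0; roots r_1 = 3, r_2 = -3


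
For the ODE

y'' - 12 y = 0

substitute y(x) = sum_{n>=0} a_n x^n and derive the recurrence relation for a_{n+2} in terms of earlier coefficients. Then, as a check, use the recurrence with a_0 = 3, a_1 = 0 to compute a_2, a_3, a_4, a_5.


Substitute y = sum_n a_n x^n into y'' + (const) y = 0.
y''(x) = sum_{n>=0} (n+2)(n+1) a_{n+2} x^n.
The ODE becomes sum_n [(n+2)(n+1) a_{n+2} - 12 a_n] x^n = 0.
Setting each coefficient to zero gives the recurrence:
  (n+2)(n+1) a_{n+2} - 12 a_n = 0,
  a_{n+2} = 12 / ((n+1)(n+2)) a_n.

Check with a_0 = 3, a_1 = 0 (apply the recurrence for n = 0, 1, 2, 3): a_0 = 3, a_1 = 0, a_2 = 18, a_3 = 0, a_4 = 18, a_5 = 0.

a_{n+2} = 12/((n+1)(n+2)) * a_n; check: a_0 = 3, a_1 = 0, a_2 = 18, a_3 = 0, a_4 = 18, a_5 = 0


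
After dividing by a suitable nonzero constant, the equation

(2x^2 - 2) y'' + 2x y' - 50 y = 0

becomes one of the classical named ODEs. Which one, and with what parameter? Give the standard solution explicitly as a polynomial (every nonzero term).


All three coefficients share the factor -2; dividing through by -2 gives  (1 - x^2) y'' - x y' + 25 y = 0.
This matches the Chebyshev equation (1 - x^2) y'' - x y' + n^2 y = 0 (note the -x y' term, not -2x y') with n^2 = 25, so n = 5; the polynomial solution is T_5(x).
With y = sum_k a_k x^k, matching x^k gives (k+2)(k+1) a_{k+2} = (k^2 - n^2) a_k = (k - 5)(k + 5) a_k. The right side vanishes at k = 5, so the series with the parity of 5 terminates at degree 5.
Standard normalization: leading coefficient of T_n is 2^(n-1), so a_5 = 2^4 = 16. Work downward with a_k = (k+1)(k+2) a_{k+2} / ((k - 5)(k + 5)):
  a_3 = (4)(5)(16) / ((3 - 5)(3 + 5)) = 320/(-16) = -20
  a_1 = (2)(3)(-20) / ((1 - 5)(1 + 5)) = -120/(-24) = 5
Hence T_5(x) = 16 x^5 - 20 x^3 + 5 x.

T_5(x); series = 16 x^5 - 20 x^3 + 5 x


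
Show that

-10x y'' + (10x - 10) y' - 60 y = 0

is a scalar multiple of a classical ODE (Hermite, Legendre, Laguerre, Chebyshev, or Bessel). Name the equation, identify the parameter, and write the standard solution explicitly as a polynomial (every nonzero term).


All three coefficients share the factor -10; dividing through by -10 gives  x y'' + (1 - x) y' + 6 y = 0.
This matches the Laguerre equation x y'' + (1 - x) y' + n y = 0 with n = 6; the polynomial solution is L_6(x).
With y = sum_k a_k x^k, matching x^k gives (k+1)k a_{k+1} + (k+1) a_{k+1} - k a_k + n a_k = 0, i.e. (k+1)^2 a_{k+1} = (k - n) a_k = (k - 6) a_k. The right side vanishes at k = 6, so the series terminates at degree 6.
Standard normalization L_n(0) = 1 gives a_0 = 1. Work upward with a_{k+1} = (k - 6) a_k / (k+1)^2:
  a_1 = (0 - 6)(1) / 1^2 = -6/1 = -6
  a_2 = (1 - 6)(-6) / 2^2 = 30/4 = 15/2
  a_3 = (2 - 6)(15/2) / 3^2 = -30/9 = -10/3
  a_4 = (3 - 6)(-10/3) / 4^2 = 10/16 = 5/8
  a_5 = (4 - 6)(5/8) / 5^2 = (-5/4)/25 = -1/20
  a_6 = (5 - 6)(-1/20) / 6^2 = (1/20)/36 = 1/720
Hence L_6(x) = x^6/720 - x^5/20 + 5 x^4/8 - 10 x^3/3 + 15 x^2/2 - 6 x + 1.

L_6(x); series = x^6/720 - x^5/20 + 5 x^4/8 - 10 x^3/3 + 15 x^2/2 - 6 x + 1


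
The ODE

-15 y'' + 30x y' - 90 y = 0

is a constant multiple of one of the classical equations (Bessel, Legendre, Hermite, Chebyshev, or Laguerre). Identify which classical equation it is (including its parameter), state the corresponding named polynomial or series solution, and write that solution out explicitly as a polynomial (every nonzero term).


All three coefficients share the factor -15; dividing through by -15 gives  y'' - 2x y' + 6 y = 0.
This matches the Hermite equation y'' - 2x y' + 2n y = 0 with 2n = 6, so n = 3; the polynomial solution is H_3(x).
With y = sum_k a_k x^k, matching x^k gives (k+2)(k+1) a_{k+2} = 2(k - n) a_k = 2(k - 3) a_k. The right side vanishes at k = 3, so the series with the parity of 3 terminates at degree 3.
Standard normalization: leading coefficient of H_n is 2^n, so a_3 = 2^3 = 8. Work downward with a_k = (k+1)(k+2) a_{k+2} / (2(k - n)):
  a_1 = (2)(3)(8) / (2(1 - 3)) = 48/(-4) = -12
Hence H_3(x) = 8 x^3 - 12 x.

H_3(x); series = 8 x^3 - 12 x


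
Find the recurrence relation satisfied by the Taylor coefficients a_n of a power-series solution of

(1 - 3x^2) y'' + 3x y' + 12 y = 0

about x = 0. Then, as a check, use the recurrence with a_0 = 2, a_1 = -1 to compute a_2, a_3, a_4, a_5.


Substitute y = sum_n a_n x^n.
(1 - 3 x^2) y'' contributes (n+2)(n+1) a_{n+2} - 3 n(n-1) a_n at x^n.
3 x y'(x) contributes 3 n a_n at x^n.
12 y(x) contributes 12 a_n at x^n.
Matching x^n: (n+2)(n+1) a_{n+2} + (-3 n(n-1) + 3 n + 12) a_n = 0.
Thus a_{n+2} = (3 n(n-1) - 3 n - 12) / ((n+1)(n+2)) * a_n.

Check with a_0 = 2, a_1 = -1 (apply the recurrence for n = 0, 1, 2, 3): a_0 = 2, a_1 = -1, a_2 = -12, a_3 = 5/2, a_4 = 12, a_5 = -3/8.

a_(n+2) = (3 n(n-1) - 3 n - 12) / ((n+1)(n+2)) * a_n; check: a_0 = 2, a_1 = -1, a_2 = -12, a_3 = 5/2, a_4 = 12, a_5 = -3/8


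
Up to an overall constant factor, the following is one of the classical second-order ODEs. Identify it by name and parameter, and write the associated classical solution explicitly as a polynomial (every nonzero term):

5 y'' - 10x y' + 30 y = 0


All three coefficients share the factor 5; dividing through by 5 gives  y'' - 2x y' + 6 y = 0.
This matches the Hermite equation y'' - 2x y' + 2n y = 0 with 2n = 6, so n = 3; the polynomial solution is H_3(x).
With y = sum_k a_k x^k, matching x^k gives (k+2)(k+1) a_{k+2} = 2(k - n) a_k = 2(k - 3) a_k. The right side vanishes at k = 3, so the series with the parity of 3 terminates at degree 3.
Standard normalization: leading coefficient of H_n is 2^n, so a_3 = 2^3 = 8. Work downward with a_k = (k+1)(k+2) a_{k+2} / (2(k - n)):
  a_1 = (2)(3)(8) / (2(1 - 3)) = 48/(-4) = -12
Hence H_3(x) = 8 x^3 - 12 x.

H_3(x); series = 8 x^3 - 12 x


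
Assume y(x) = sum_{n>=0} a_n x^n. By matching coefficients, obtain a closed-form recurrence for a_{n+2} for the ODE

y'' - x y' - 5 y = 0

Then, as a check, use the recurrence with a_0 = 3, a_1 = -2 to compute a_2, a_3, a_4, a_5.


Substitute y = sum_n a_n x^n.
y''(x) has coefficient (n+2)(n+1) a_{n+2} at x^n;
-x y'(x) has coefficient -n a_n at x^n (shift);
-5 y(x) has coefficient -5 a_n at x^n.
Matching x^n: (n+2)(n+1) a_{n+2} + (-n - 5) a_n = 0.
Thus a_{n+2} = (n + 5) / ((n+1)(n+2)) * a_n.

Check with a_0 = 3, a_1 = -2 (apply the recurrence for n = 0, 1, 2, 3): a_0 = 3, a_1 = -2, a_2 = 15/2, a_3 = -2, a_4 = 35/8, a_5 = -4/5.

a_(n+2) = (n + 5) / ((n+1)(n+2)) * a_n; check: a_0 = 3, a_1 = -2, a_2 = 15/2, a_3 = -2, a_4 = 35/8, a_5 = -4/5


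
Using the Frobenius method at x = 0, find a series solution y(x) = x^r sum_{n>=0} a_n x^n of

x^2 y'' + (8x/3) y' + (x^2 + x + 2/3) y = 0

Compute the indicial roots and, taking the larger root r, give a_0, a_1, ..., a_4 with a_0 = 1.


Write in Frobenius form y'' + (p(x)/x) y' + (q(x)/x^2) y = 0:
  p(x) = 8/3,  q(x) = x^2 + x + 2/3.
Indicial equation: r(r-1) + (8/3) r + (2/3) = 0 -> roots r_1 = -2/3, r_2 = -1.
Take r = r_1 = -2/3. Let y(x) = x^r sum_{n>=0} a_n x^n with a_0 = 1.
Substitute y = x^r sum a_n x^n and match x^{r+n}. The recurrence is
  D(n) a_n + 1 a_{n-1} + 1 a_{n-2} = 0,  where D(n) = (r+n)(r+n-1) + (8/3)(r+n) + (2/3).
  a_n = [-1 a_{n-1} - 1 a_{n-2}] / D(n).
Since the indicial polynomial factors as (r - r_1)(r - r_2), D(n) = (r_1 + n - r_1)(r_1 + n - r_2) = n(n + 1/3).
Evaluating step by step (a_0 = 1):
  n = 1: D(1) = 1(1 + 1/3) = 4/3; numerator = -1(1) = -1; a_1 = (-1)/(4/3) = -3/4
  n = 2: D(2) = 2(2 + 1/3) = 14/3; numerator = -1(-3/4) - 1(1) = -1/4; a_2 = (-1/4)/(14/3) = -3/56
  n = 3: D(3) = 3(3 + 1/3) = 10; numerator = -1(-3/56) - 1(-3/4) = 45/56; a_3 = (45/56)/(10) = 9/112
  n = 4: D(4) = 4(4 + 1/3) = 52/3; numerator = -1(9/112) - 1(-3/56) = -3/112; a_4 = (-3/112)/(52/3) = -9/5824

r = -2/3; a_0 = 1; a_1 = -3/4; a_2 = -3/56; a_3 = 9/112; a_4 = -9/5824


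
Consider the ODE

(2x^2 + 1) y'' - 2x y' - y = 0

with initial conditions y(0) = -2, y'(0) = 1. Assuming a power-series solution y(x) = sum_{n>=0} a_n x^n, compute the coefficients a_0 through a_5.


Ansatz: y(x) = sum_{n>=0} a_n x^n, so y'(x) = sum_{n>=1} n a_n x^(n-1) and y''(x) = sum_{n>=2} n(n-1) a_n x^(n-2).
Substitute into P(x) y'' + Q(x) y' + R(x) y = 0 with P(x) = 2x^2 + 1, Q(x) = -2x, R(x) = -1, and match powers of x.
Initial conditions: a_0 = -2, a_1 = 1.
Setting the coefficient of each power of x to zero and solving order by order (substituting the coefficients already found):
  x^0: 2 a_2 - a_0 = 0  ->  2 a_2 = a_0 = -2  ->  a_2 = -1
  x^1: 6 a_3 - 3 a_1 = 0  ->  6 a_3 = 3 a_1 = 3  ->  a_3 = 1/2
  x^2: 12 a_4 - a_2 = 0  ->  12 a_4 = a_2 = -1  ->  a_4 = -1/12
  x^3: 20 a_5 + 5 a_3 = 0  ->  20 a_5 = -5 a_3 = -5/2  ->  a_5 = -1/8
Truncated series: y(x) = -2 + x - x^2 + (1/2) x^3 - (1/12) x^4 - (1/8) x^5 + O(x^6).

a_0 = -2; a_1 = 1; a_2 = -1; a_3 = 1/2; a_4 = -1/12; a_5 = -1/8


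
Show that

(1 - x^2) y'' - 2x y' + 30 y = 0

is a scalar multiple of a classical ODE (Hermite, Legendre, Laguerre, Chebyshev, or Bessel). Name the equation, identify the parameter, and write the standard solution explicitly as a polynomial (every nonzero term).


The equation is already in a standard form:  (1 - x^2) y'' - 2x y' + 30 y = 0.
This matches the Legendre equation (1 - x^2) y'' - 2x y' + n(n+1) y = 0 (note the -2x y' term) with n(n+1) = 30, so n = 5; the polynomial solution is P_5(x).
With y = sum_k a_k x^k, matching x^k gives (k+2)(k+1) a_{k+2} = [k(k+1) - n(n+1)] a_k = (k - 5)(k + 6) a_k. The right side vanishes at k = 5, so the series with the parity of 5 terminates at degree 5.
Standard normalization (P_n(1) = 1): leading coefficient (2n)!/(2^n (n!)^2) = 3628800/(32*14400) = 63/8, so a_5 = 63/8. Work downward with a_k = (k+1)(k+2) a_{k+2} / ((k - 5)(k + 6)):
  a_3 = (4)(5)(63/8) / ((3 - 5)(3 + 6)) = (315/2)/(-18) = -35/4
  a_1 = (2)(3)(-35/4) / ((1 - 5)(1 + 6)) = (-105/2)/(-28) = 15/8
Hence P_5(x) = 63 x^5/8 - 35 x^3/4 + 15 x/8.

P_5(x); series = 63 x^5/8 - 35 x^3/4 + 15 x/8


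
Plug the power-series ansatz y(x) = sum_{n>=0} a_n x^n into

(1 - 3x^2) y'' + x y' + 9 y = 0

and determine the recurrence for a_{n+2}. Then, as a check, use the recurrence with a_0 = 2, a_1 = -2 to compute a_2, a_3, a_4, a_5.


Substitute y = sum_n a_n x^n.
(1 - 3 x^2) y'' contributes (n+2)(n+1) a_{n+2} - 3 n(n-1) a_n at x^n.
x y'(x) contributes n a_n at x^n.
9 y(x) contributes 9 a_n at x^n.
Matching x^n: (n+2)(n+1) a_{n+2} + (-3 n(n-1) + n + 9) a_n = 0.
Thus a_{n+2} = (3 n(n-1) - n - 9) / ((n+1)(n+2)) * a_n.

Check with a_0 = 2, a_1 = -2 (apply the recurrence for n = 0, 1, 2, 3): a_0 = 2, a_1 = -2, a_2 = -9, a_3 = 10/3, a_4 = 15/4, a_5 = 1.

a_(n+2) = (3 n(n-1) - n - 9) / ((n+1)(n+2)) * a_n; check: a_0 = 2, a_1 = -2, a_2 = -9, a_3 = 10/3, a_4 = 15/4, a_5 = 1


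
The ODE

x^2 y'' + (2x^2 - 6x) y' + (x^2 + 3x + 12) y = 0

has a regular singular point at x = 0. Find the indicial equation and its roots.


Divide by x^2 to reach normal form y'' + P_1(x) y' + P_2(x) y = 0 with P_1(x) = 2 - 6/x and P_2(x) = 1 + 3/x + 12/x^2.
x = 0 is a singular point because the y'-coefficient 2 - 6/x has a pole at x = 0 and the y-coefficient 1 + 3/x + 12/x^2 has a pole at x = 0.
It is a regular singular point because x P_1(x) = p(x) = 2x - 6 and x^2 P_2(x) = q(x) = x^2 + 3x + 12 are polynomials, hence analytic at x = 0.
p(0) = -6,  q(0) = 12.
Indicial equation: r(r-1) + p(0) r + q(0) = 0, i.e. r^2 + (p(0) - 1) r + q(0) = 0, i.e. r^2 - 7 r + 12 = 0.
Discriminant: (-7)^2 - 4(12) = 1, so r = (7 ± 1)/2.
Solving: r_1 = 4, r_2 = 3.

indicial: r^2 - 7 r + 12 = 0; roots r_1 = 4, r_2 = 3


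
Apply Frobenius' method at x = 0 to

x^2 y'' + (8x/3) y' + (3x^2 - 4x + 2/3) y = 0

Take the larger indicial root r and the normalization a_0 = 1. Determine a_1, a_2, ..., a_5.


Write in Frobenius form y'' + (p(x)/x) y' + (q(x)/x^2) y = 0:
  p(x) = 8/3,  q(x) = 3x^2 - 4x + 2/3.
Indicial equation: r(r-1) + (8/3) r + (2/3) = 0 -> roots r_1 = -2/3, r_2 = -1.
Take r = r_1 = -2/3. Let y(x) = x^r sum_{n>=0} a_n x^n with a_0 = 1.
Substitute y = x^r sum a_n x^n and match x^{r+n}. The recurrence is
  D(n) a_n - 4 a_{n-1} + 3 a_{n-2} = 0,  where D(n) = (r+n)(r+n-1) + (8/3)(r+n) + (2/3).
  a_n = [4 a_{n-1} - 3 a_{n-2}] / D(n).
Since the indicial polynomial factors as (r - r_1)(r - r_2), D(n) = (r_1 + n - r_1)(r_1 + n - r_2) = n(n + 1/3).
Evaluating step by step (a_0 = 1):
  n = 1: D(1) = 1(1 + 1/3) = 4/3; numerator = 4(1) = 4; a_1 = (4)/(4/3) = 3
  n = 2: D(2) = 2(2 + 1/3) = 14/3; numerator = 4(3) - 3(1) = 9; a_2 = (9)/(14/3) = 27/14
  n = 3: D(3) = 3(3 + 1/3) = 10; numerator = 4(27/14) - 3(3) = -9/7; a_3 = (-9/7)/(10) = -9/70
  n = 4: D(4) = 4(4 + 1/3) = 52/3; numerator = 4(-9/70) - 3(27/14) = -63/10; a_4 = (-63/10)/(52/3) = -189/520
  n = 5: D(5) = 5(5 + 1/3) = 80/3; numerator = 4(-189/520) - 3(-9/70) = -486/455; a_5 = (-486/455)/(80/3) = -729/18200

r = -2/3; a_0 = 1; a_1 = 3; a_2 = 27/14; a_3 = -9/70; a_4 = -189/520; a_5 = -729/18200


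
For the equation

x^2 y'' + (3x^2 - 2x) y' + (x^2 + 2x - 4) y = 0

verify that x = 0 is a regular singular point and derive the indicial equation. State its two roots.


Divide by x^2 to reach normal form y'' + P_1(x) y' + P_2(x) y = 0 with P_1(x) = 3 - 2/x and P_2(x) = 1 + 2/x - 4/x^2.
x = 0 is a singular point because the y'-coefficient 3 - 2/x has a pole at x = 0 and the y-coefficient 1 + 2/x - 4/x^2 has a pole at x = 0.
It is a regular singular point because x P_1(x) = p(x) = 3x - 2 and x^2 P_2(x) = q(x) = x^2 + 2x - 4 are polynomials, hence analytic at x = 0.
p(0) = -2,  q(0) = -4.
Indicial equation: r(r-1) + p(0) r + q(0) = 0, i.e. r^2 + (p(0) - 1) r + q(0) = 0, i.e. r^2 - 3 r - 4 = 0.
Discriminant: (-3)^2 - 4(-4) = 25, so r = (3 ± 5)/2.
Solving: r_1 = 4, r_2 = -1.

indicial: r^2 - 3 r - 4 = 0; roots r_1 = 4, r_2 = -1


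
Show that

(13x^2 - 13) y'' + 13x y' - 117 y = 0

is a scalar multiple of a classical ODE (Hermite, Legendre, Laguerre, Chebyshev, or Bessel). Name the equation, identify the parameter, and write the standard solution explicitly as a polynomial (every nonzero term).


All three coefficients share the factor -13; dividing through by -13 gives  (1 - x^2) y'' - x y' + 9 y = 0.
This matches the Chebyshev equation (1 - x^2) y'' - x y' + n^2 y = 0 (note the -x y' term, not -2x y') with n^2 = 9, so n = 3; the polynomial solution is T_3(x).
With y = sum_k a_k x^k, matching x^k gives (k+2)(k+1) a_{k+2} = (k^2 - n^2) a_k = (k - 3)(k + 3) a_k. The right side vanishes at k = 3, so the series with the parity of 3 terminates at degree 3.
Standard normalization: leading coefficient of T_n is 2^(n-1), so a_3 = 2^2 = 4. Work downward with a_k = (k+1)(k+2) a_{k+2} / ((k - 3)(k + 3)):
  a_1 = (2)(3)(4) / ((1 - 3)(1 + 3)) = 24/(-8) = -3
Hence T_3(x) = 4 x^3 - 3 x.

T_3(x); series = 4 x^3 - 3 x


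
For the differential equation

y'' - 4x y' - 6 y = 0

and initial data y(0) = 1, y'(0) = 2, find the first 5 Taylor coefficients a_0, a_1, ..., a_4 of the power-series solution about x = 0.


Ansatz: y(x) = sum_{n>=0} a_n x^n, so y'(x) = sum_{n>=1} n a_n x^(n-1) and y''(x) = sum_{n>=2} n(n-1) a_n x^(n-2).
Substitute into P(x) y'' + Q(x) y' + R(x) y = 0 with P(x) = 1, Q(x) = -4x, R(x) = -6, and match powers of x.
Initial conditions: a_0 = 1, a_1 = 2.
Setting the coefficient of each power of x to zero and solving order by order (substituting the coefficients already found):
  x^0: 2 a_2 - 6 a_0 = 0  ->  2 a_2 = 6 a_0 = 6  ->  a_2 = 3
  x^1: 6 a_3 - 10 a_1 = 0  ->  6 a_3 = 10 a_1 = 20  ->  a_3 = 10/3
  x^2: 12 a_4 - 14 a_2 = 0  ->  12 a_4 = 14 a_2 = 42  ->  a_4 = 7/2
Truncated series: y(x) = 1 + 2 x + 3 x^2 + (10/3) x^3 + (7/2) x^4 + O(x^5).

a_0 = 1; a_1 = 2; a_2 = 3; a_3 = 10/3; a_4 = 7/2


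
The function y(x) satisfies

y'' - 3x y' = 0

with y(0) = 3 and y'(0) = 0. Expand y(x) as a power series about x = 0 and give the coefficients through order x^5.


Ansatz: y(x) = sum_{n>=0} a_n x^n, so y'(x) = sum_{n>=1} n a_n x^(n-1) and y''(x) = sum_{n>=2} n(n-1) a_n x^(n-2).
Substitute into P(x) y'' + Q(x) y' + R(x) y = 0 with P(x) = 1, Q(x) = -3x, R(x) = 0, and match powers of x.
Initial conditions: a_0 = 3, a_1 = 0.
Setting the coefficient of each power of x to zero and solving order by order (substituting the coefficients already found):
  x^0: 2 a_2 = 0  ->  a_2 = 0
  x^1: 6 a_3 - 3 a_1 = 0  ->  6 a_3 = 3 a_1 = 0  ->  a_3 = 0
  x^2: 12 a_4 - 6 a_2 = 0  ->  12 a_4 = 6 a_2 = 0  ->  a_4 = 0
  x^3: 20 a_5 - 9 a_3 = 0  ->  20 a_5 = 9 a_3 = 0  ->  a_5 = 0
Truncated series: y(x) = 3 + O(x^6).

a_0 = 3; a_1 = 0; a_2 = 0; a_3 = 0; a_4 = 0; a_5 = 0


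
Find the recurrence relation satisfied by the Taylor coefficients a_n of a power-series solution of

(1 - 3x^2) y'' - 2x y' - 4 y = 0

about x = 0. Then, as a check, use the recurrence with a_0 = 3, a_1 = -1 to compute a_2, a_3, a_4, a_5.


Substitute y = sum_n a_n x^n.
(1 - 3 x^2) y'' contributes (n+2)(n+1) a_{n+2} - 3 n(n-1) a_n at x^n.
-2 x y'(x) contributes -2 n a_n at x^n.
-4 y(x) contributes -4 a_n at x^n.
Matching x^n: (n+2)(n+1) a_{n+2} + (-3 n(n-1) - 2 n - 4) a_n = 0.
Thus a_{n+2} = (3 n(n-1) + 2 n + 4) / ((n+1)(n+2)) * a_n.

Check with a_0 = 3, a_1 = -1 (apply the recurrence for n = 0, 1, 2, 3): a_0 = 3, a_1 = -1, a_2 = 6, a_3 = -1, a_4 = 7, a_5 = -7/5.

a_(n+2) = (3 n(n-1) + 2 n + 4) / ((n+1)(n+2)) * a_n; check: a_0 = 3, a_1 = -1, a_2 = 6, a_3 = -1, a_4 = 7, a_5 = -7/5


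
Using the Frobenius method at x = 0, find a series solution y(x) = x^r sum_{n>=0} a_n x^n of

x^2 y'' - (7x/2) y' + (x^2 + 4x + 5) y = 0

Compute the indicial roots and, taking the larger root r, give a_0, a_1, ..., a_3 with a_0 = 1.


Write in Frobenius form y'' + (p(x)/x) y' + (q(x)/x^2) y = 0:
  p(x) = -7/2,  q(x) = x^2 + 4x + 5.
Indicial equation: r(r-1) + (-7/2) r + (5) = 0 -> roots r_1 = 5/2, r_2 = 2.
Take r = r_1 = 5/2. Let y(x) = x^r sum_{n>=0} a_n x^n with a_0 = 1.
Substitute y = x^r sum a_n x^n and match x^{r+n}. The recurrence is
  D(n) a_n + 4 a_{n-1} + 1 a_{n-2} = 0,  where D(n) = (r+n)(r+n-1) + (-7/2)(r+n) + (5).
  a_n = [-4 a_{n-1} - 1 a_{n-2}] / D(n).
Since the indicial polynomial factors as (r - r_1)(r - r_2), D(n) = (r_1 + n - r_1)(r_1 + n - r_2) = n(n + 1/2).
Evaluating step by step (a_0 = 1):
  n = 1: D(1) = 1(1 + 1/2) = 3/2; numerator = -4(1) = -4; a_1 = (-4)/(3/2) = -8/3
  n = 2: D(2) = 2(2 + 1/2) = 5; numerator = -4(-8/3) - 1(1) = 29/3; a_2 = (29/3)/(5) = 29/15
  n = 3: D(3) = 3(3 + 1/2) = 21/2; numerator = -4(29/15) - 1(-8/3) = -76/15; a_3 = (-76/15)/(21/2) = -152/315

r = 5/2; a_0 = 1; a_1 = -8/3; a_2 = 29/15; a_3 = -152/315


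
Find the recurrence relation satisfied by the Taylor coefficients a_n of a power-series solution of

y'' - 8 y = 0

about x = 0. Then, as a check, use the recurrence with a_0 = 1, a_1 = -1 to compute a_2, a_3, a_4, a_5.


Substitute y = sum_n a_n x^n into y'' + (const) y = 0.
y''(x) = sum_{n>=0} (n+2)(n+1) a_{n+2} x^n.
The ODE becomes sum_n [(n+2)(n+1) a_{n+2} - 8 a_n] x^n = 0.
Setting each coefficient to zero gives the recurrence:
  (n+2)(n+1) a_{n+2} - 8 a_n = 0,
  a_{n+2} = 8 / ((n+1)(n+2)) a_n.

Check with a_0 = 1, a_1 = -1 (apply the recurrence for n = 0, 1, 2, 3): a_0 = 1, a_1 = -1, a_2 = 4, a_3 = -4/3, a_4 = 8/3, a_5 = -8/15.

a_{n+2} = 8/((n+1)(n+2)) * a_n; check: a_0 = 1, a_1 = -1, a_2 = 4, a_3 = -4/3, a_4 = 8/3, a_5 = -8/15


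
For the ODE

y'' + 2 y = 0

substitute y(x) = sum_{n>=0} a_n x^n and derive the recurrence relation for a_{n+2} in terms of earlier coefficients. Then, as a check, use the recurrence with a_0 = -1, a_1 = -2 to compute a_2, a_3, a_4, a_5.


Substitute y = sum_n a_n x^n into y'' + (const) y = 0.
y''(x) = sum_{n>=0} (n+2)(n+1) a_{n+2} x^n.
The ODE becomes sum_n [(n+2)(n+1) a_{n+2} + 2 a_n] x^n = 0.
Setting each coefficient to zero gives the recurrence:
  (n+2)(n+1) a_{n+2} + 2 a_n = 0,
  a_{n+2} = -2 / ((n+1)(n+2)) a_n.

Check with a_0 = -1, a_1 = -2 (apply the recurrence for n = 0, 1, 2, 3): a_0 = -1, a_1 = -2, a_2 = 1, a_3 = 2/3, a_4 = -1/6, a_5 = -1/15.

a_{n+2} = -2/((n+1)(n+2)) * a_n; check: a_0 = -1, a_1 = -2, a_2 = 1, a_3 = 2/3, a_4 = -1/6, a_5 = -1/15


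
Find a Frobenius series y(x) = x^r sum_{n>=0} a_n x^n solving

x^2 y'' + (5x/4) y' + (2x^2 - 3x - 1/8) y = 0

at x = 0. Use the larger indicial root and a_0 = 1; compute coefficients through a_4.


Write in Frobenius form y'' + (p(x)/x) y' + (q(x)/x^2) y = 0:
  p(x) = 5/4,  q(x) = 2x^2 - 3x - 1/8.
Indicial equation: r(r-1) + (5/4) r + (-1/8) = 0 -> roots r_1 = 1/4, r_2 = -1/2.
Take r = r_1 = 1/4. Let y(x) = x^r sum_{n>=0} a_n x^n with a_0 = 1.
Substitute y = x^r sum a_n x^n and match x^{r+n}. The recurrence is
  D(n) a_n - 3 a_{n-1} + 2 a_{n-2} = 0,  where D(n) = (r+n)(r+n-1) + (5/4)(r+n) + (-1/8).
  a_n = [3 a_{n-1} - 2 a_{n-2}] / D(n).
Since the indicial polynomial factors as (r - r_1)(r - r_2), D(n) = (r_1 + n - r_1)(r_1 + n - r_2) = n(n + 3/4).
Evaluating step by step (a_0 = 1):
  n = 1: D(1) = 1(1 + 3/4) = 7/4; numerator = 3(1) = 3; a_1 = (3)/(7/4) = 12/7
  n = 2: D(2) = 2(2 + 3/4) = 11/2; numerator = 3(12/7) - 2(1) = 22/7; a_2 = (22/7)/(11/2) = 4/7
  n = 3: D(3) = 3(3 + 3/4) = 45/4; numerator = 3(4/7) - 2(12/7) = -12/7; a_3 = (-12/7)/(45/4) = -16/105
  n = 4: D(4) = 4(4 + 3/4) = 19; numerator = 3(-16/105) - 2(4/7) = -8/5; a_4 = (-8/5)/(19) = -8/95

r = 1/4; a_0 = 1; a_1 = 12/7; a_2 = 4/7; a_3 = -16/105; a_4 = -8/95


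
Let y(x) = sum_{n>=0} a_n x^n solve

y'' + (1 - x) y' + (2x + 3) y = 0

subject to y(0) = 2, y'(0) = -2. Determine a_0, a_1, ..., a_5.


Ansatz: y(x) = sum_{n>=0} a_n x^n, so y'(x) = sum_{n>=1} n a_n x^(n-1) and y''(x) = sum_{n>=2} n(n-1) a_n x^(n-2).
Substitute into P(x) y'' + Q(x) y' + R(x) y = 0 with P(x) = 1, Q(x) = 1 - x, R(x) = 2x + 3, and match powers of x.
Initial conditions: a_0 = 2, a_1 = -2.
Setting the coefficient of each power of x to zero and solving order by order (substituting the coefficients already found):
  x^0: 2 a_2 + a_1 + 3 a_0 = 0  ->  2 a_2 = -a_1 - 3 a_0 = -4  ->  a_2 = -2
  x^1: 6 a_3 + 2 a_2 + 2 a_1 + 2 a_0 = 0  ->  6 a_3 = -2 a_2 - 2 a_1 - 2 a_0 = 4  ->  a_3 = 2/3
  x^2: 12 a_4 + 3 a_3 + a_2 + 2 a_1 = 0  ->  12 a_4 = -3 a_3 - a_2 - 2 a_1 = 4  ->  a_4 = 1/3
  x^3: 20 a_5 + 4 a_4 + 2 a_2 = 0  ->  20 a_5 = -4 a_4 - 2 a_2 = 8/3  ->  a_5 = 2/15
Truncated series: y(x) = 2 - 2 x - 2 x^2 + (2/3) x^3 + (1/3) x^4 + (2/15) x^5 + O(x^6).

a_0 = 2; a_1 = -2; a_2 = -2; a_3 = 2/3; a_4 = 1/3; a_5 = 2/15


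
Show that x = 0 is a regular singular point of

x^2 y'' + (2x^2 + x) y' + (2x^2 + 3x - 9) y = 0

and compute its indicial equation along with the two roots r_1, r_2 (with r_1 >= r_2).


Divide by x^2 to reach normal form y'' + P_1(x) y' + P_2(x) y = 0 with P_1(x) = 2 + 1/x and P_2(x) = 2 + 3/x - 9/x^2.
x = 0 is a singular point because the y'-coefficient 2 + 1/x has a pole at x = 0 and the y-coefficient 2 + 3/x - 9/x^2 has a pole at x = 0.
It is a regular singular point because x P_1(x) = p(x) = 2x + 1 and x^2 P_2(x) = q(x) = 2x^2 + 3x - 9 are polynomials, hence analytic at x = 0.
p(0) = 1,  q(0) = -9.
Indicial equation: r(r-1) + p(0) r + q(0) = 0, i.e. r^2 + (p(0) - 1) r + q(0) = 0, i.e. r^2 - 9 = 0.
Discriminant: (0)^2 - 4(-9) = 36, so r = (0 ± 6)/2.
Solving: r_1 = 3, r_2 = -3.

indicial: r^2 - 9 = 0; roots r_1 = 3, r_2 = -3


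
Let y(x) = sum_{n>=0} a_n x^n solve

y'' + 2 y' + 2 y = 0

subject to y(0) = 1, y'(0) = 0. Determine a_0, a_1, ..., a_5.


Ansatz: y(x) = sum_{n>=0} a_n x^n, so y'(x) = sum_{n>=1} n a_n x^(n-1) and y''(x) = sum_{n>=2} n(n-1) a_n x^(n-2).
Substitute into P(x) y'' + Q(x) y' + R(x) y = 0 with P(x) = 1, Q(x) = 2, R(x) = 2, and match powers of x.
Initial conditions: a_0 = 1, a_1 = 0.
Setting the coefficient of each power of x to zero and solving order by order (substituting the coefficients already found):
  x^0: 2 a_2 + 2 a_1 + 2 a_0 = 0  ->  2 a_2 = -2 a_1 - 2 a_0 = -2  ->  a_2 = -1
  x^1: 6 a_3 + 4 a_2 + 2 a_1 = 0  ->  6 a_3 = -4 a_2 - 2 a_1 = 4  ->  a_3 = 2/3
  x^2: 12 a_4 + 6 a_3 + 2 a_2 = 0  ->  12 a_4 = -6 a_3 - 2 a_2 = -2  ->  a_4 = -1/6
  x^3: 20 a_5 + 8 a_4 + 2 a_3 = 0  ->  20 a_5 = -8 a_4 - 2 a_3 = 0  ->  a_5 = 0
Truncated series: y(x) = 1 - x^2 + (2/3) x^3 - (1/6) x^4 + O(x^6).

a_0 = 1; a_1 = 0; a_2 = -1; a_3 = 2/3; a_4 = -1/6; a_5 = 0


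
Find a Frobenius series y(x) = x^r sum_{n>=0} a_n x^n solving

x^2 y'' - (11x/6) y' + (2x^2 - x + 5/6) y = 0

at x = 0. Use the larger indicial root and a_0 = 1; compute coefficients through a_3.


Write in Frobenius form y'' + (p(x)/x) y' + (q(x)/x^2) y = 0:
  p(x) = -11/6,  q(x) = 2x^2 - x + 5/6.
Indicial equation: r(r-1) + (-11/6) r + (5/6) = 0 -> roots r_1 = 5/2, r_2 = 1/3.
Take r = r_1 = 5/2. Let y(x) = x^r sum_{n>=0} a_n x^n with a_0 = 1.
Substitute y = x^r sum a_n x^n and match x^{r+n}. The recurrence is
  D(n) a_n - 1 a_{n-1} + 2 a_{n-2} = 0,  where D(n) = (r+n)(r+n-1) + (-11/6)(r+n) + (5/6).
  a_n = [1 a_{n-1} - 2 a_{n-2}] / D(n).
Since the indicial polynomial factors as (r - r_1)(r - r_2), D(n) = (r_1 + n - r_1)(r_1 + n - r_2) = n(n + 13/6).
Evaluating step by step (a_0 = 1):
  n = 1: D(1) = 1(1 + 13/6) = 19/6; numerator = 1(1) = 1; a_1 = (1)/(19/6) = 6/19
  n = 2: D(2) = 2(2 + 13/6) = 25/3; numerator = 1(6/19) - 2(1) = -32/19; a_2 = (-32/19)/(25/3) = -96/475
  n = 3: D(3) = 3(3 + 13/6) = 31/2; numerator = 1(-96/475) - 2(6/19) = -396/475; a_3 = (-396/475)/(31/2) = -792/14725

r = 5/2; a_0 = 1; a_1 = 6/19; a_2 = -96/475; a_3 = -792/14725


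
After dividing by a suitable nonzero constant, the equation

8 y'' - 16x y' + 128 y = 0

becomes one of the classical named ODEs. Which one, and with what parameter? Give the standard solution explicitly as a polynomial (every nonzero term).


All three coefficients share the factor 8; dividing through by 8 gives  y'' - 2x y' + 16 y = 0.
This matches the Hermite equation y'' - 2x y' + 2n y = 0 with 2n = 16, so n = 8; the polynomial solution is H_8(x).
With y = sum_k a_k x^k, matching x^k gives (k+2)(k+1) a_{k+2} = 2(k - n) a_k = 2(k - 8) a_k. The right side vanishes at k = 8, so the series with the parity of 8 terminates at degree 8.
Standard normalization: leading coefficient of H_n is 2^n, so a_8 = 2^8 = 256. Work downward with a_k = (k+1)(k+2) a_{k+2} / (2(k - n)):
  a_6 = (7)(8)(256) / (2(6 - 8)) = 14336/(-4) = -3584
  a_4 = (5)(6)(-3584) / (2(4 - 8)) = -107520/(-8) = 13440
  a_2 = (3)(4)(13440) / (2(2 - 8)) = 161280/(-12) = -13440
  a_0 = (1)(2)(-13440) / (2(0 - 8)) = -26880/(-16) = 1680
Hence H_8(x) = 256 x^8 - 3584 x^6 + 13440 x^4 - 13440 x^2 + 1680.

H_8(x); series = 256 x^8 - 3584 x^6 + 13440 x^4 - 13440 x^2 + 1680


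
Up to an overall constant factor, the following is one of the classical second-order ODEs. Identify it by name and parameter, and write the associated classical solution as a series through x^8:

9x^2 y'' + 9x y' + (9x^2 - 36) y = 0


All three coefficients share the factor 9; dividing through by 9 gives  x^2 y'' + x y' + (x^2 - 4) y = 0.
This matches the Bessel equation x^2 y'' + x y' + (x^2 - nu^2) y = 0 with nu^2 = 4, so nu = 2; the solution bounded at x = 0 is J_2(x).
Frobenius at x = 0: indicial roots ±nu; for r = nu the recurrence k(k + 2nu) c_k = -c_{k-2} gives the standard series J_nu(x) = sum_{k>=0} (-1)^k / (k! (k+nu)!) (x/2)^(2k+nu). Evaluate the first 4 terms:
  k = 0: (-1)^0 / (0! * 2! * 2^2) x^2 = 1/(1*2*4) x^2 = (1/8) x^2
  k = 1: (-1)^1 / (1! * 3! * 2^4) x^4 = -1/(1*6*16) x^4 = (-1/96) x^4
  k = 2: (-1)^2 / (2! * 4! * 2^6) x^6 = 1/(2*24*64) x^6 = (1/3072) x^6
  k = 3: (-1)^3 / (3! * 5! * 2^8) x^8 = -1/(6*120*256) x^8 = (-1/184320) x^8
Hence J_2(x) = -x^8/184320 + x^6/3072 - x^4/96 + x^2/8 + ....

J_2(x); series = -x^8/184320 + x^6/3072 - x^4/96 + x^2/8


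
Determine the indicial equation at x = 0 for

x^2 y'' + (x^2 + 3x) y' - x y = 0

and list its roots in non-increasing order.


Divide by x^2 to reach normal form y'' + P_1(x) y' + P_2(x) y = 0 with P_1(x) = 1 + 3/x and P_2(x) = -1/x.
x = 0 is a singular point because the y'-coefficient 1 + 3/x has a pole at x = 0 and the y-coefficient -1/x has a pole at x = 0.
It is a regular singular point because x P_1(x) = p(x) = x + 3 and x^2 P_2(x) = q(x) = -x are polynomials, hence analytic at x = 0.
p(0) = 3,  q(0) = 0.
Indicial equation: r(r-1) + p(0) r + q(0) = 0, i.e. r^2 + (p(0) - 1) r + q(0) = 0, i.e. r^2 + 2 r = 0.
Discriminant: (2)^2 - 4(0) = 4, so r = (-2 ± 2)/2.
Solving: r_1 = 0, r_2 = -2.

indicial: r^2 + 2 r = 0; roots r_1 = 0, r_2 = -2
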